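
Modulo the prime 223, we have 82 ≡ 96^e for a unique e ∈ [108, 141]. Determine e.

132

Compute 96^108 mod 223 = 169, then multiply by 96 repeatedly:
  96^108=169  96^109=168  96^110=72  96^111=222  96^112=127
  96^113=150  96^114=128  96^115=23  96^116=201  96^117=118
  96^118=178  96^119=140  96^120=60  96^121=185  96^122=143
  96^123=125  96^124=181  96^125=205  96^126=56  96^127=24
  96^128=74  96^129=191  96^130=50  96^131=117  96^132=82
Found 82 at exponent 132.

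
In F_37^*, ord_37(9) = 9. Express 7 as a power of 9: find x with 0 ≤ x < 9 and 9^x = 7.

2

Successive powers of 9 modulo 37:
  9^0=1  9^1=9  9^2=7
So 9^2 ≡ 7 (mod 37), giving x = 2.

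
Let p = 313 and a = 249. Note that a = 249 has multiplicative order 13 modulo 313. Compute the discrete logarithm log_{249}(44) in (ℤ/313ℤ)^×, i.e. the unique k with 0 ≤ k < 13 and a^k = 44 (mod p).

12

Successive powers of 249 modulo 313:
  249^0=1  249^1=249  249^2=27  249^3=150  249^4=103  249^5=294
  249^6=277  249^7=113  249^8=280  249^9=234  249^10=48  249^11=58
  249^12=44
So 249^12 ≡ 44 (mod 313), giving k = 12.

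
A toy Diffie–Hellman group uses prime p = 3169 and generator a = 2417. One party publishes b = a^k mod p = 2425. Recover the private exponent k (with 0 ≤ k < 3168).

Baby-step giant-step with m = ceil(sqrt(3168)) = 57.
Baby table (2417^j mod 3169 for j=0..56):
  0:1  1:2417  2:1422  3:1778  4:262  5:2623  6:1791  7:3162
  8:2095  9:2722  10:230  11:1335  12:653  13:139  14:49  15:1180
  16:3129  17:1559  18:162  19:1767  20:2196  21:2826  22:1247  23:280
  24:1763  25:2035  26:307  27:473  28:2401  29:778  30:1209  31:335
  32:1600  33:1020  34:3027  35:2207  36:892  37:1044  38:824  39:1476
  40:2367  41:994  42:396  43:94  44:2199  45:570  46:2344  47:2445
  48:2549  49:397  50:2511  51:452  52:2348  53:2606  54:1899  55:1171
  56:390
Giant step factor: 2417^(-57) ≡ 1751 (mod 3169).
Scan 2425·1751^i mod 3169 for i = 0, 1, …:
  i=0: 2425   i=1: 2884   i=2: 1667   i=3: 268
  i=4: 256   i=5: 1427   i=6: 1505   i=7: 1816
  i=8: 1309   i=9: 872     …   i=19: 1675
  i=20: 1600
Match at i=20, j=32: k = 20·57 + 32 = 1172.

1172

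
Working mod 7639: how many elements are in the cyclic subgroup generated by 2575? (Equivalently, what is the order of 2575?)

The order of 2575 must divide p − 1 = 7638 = 2 · 3 · 19 · 67.
Divisors: 1, 2, 3, 6, 19, 38, 57, 67, 114, 134, 201, 402, 1273, 2546, 3819, 7638.
Check each in increasing order: 2575^1 ≡ 2575;  2575^2 ≡ 7612;  2575^3 ≡ 6865;  2575^6 ≡ 3234;  2575^19 ≡ 2891;  2575^38 ≡ 815;  2575^57 ≡ 3353;  2575^67 ≡ 3517;  2575^114 ≡ 5640;  2575^134 ≡ 1748;  2575^201 ≡ 5960;  2575^402 ≡ 250;  2575^1273 ≡ 7638;  2575^2546 ≡ 1.
Smallest exponent giving 1 is 2546.

2546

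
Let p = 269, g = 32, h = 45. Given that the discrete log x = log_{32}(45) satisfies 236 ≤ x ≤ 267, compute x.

246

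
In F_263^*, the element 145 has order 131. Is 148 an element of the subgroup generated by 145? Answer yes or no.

yes

148 ∈ ⟨145⟩ iff 148^131 ≡ 1 (mod 263), since |⟨145⟩| = 131.
148^131 mod 263 = 1.
Since 1 = 1, 148 lies in the subgroup.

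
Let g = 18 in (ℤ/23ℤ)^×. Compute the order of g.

11

The order of 18 must divide p − 1 = 22 = 2 · 11.
Divisors: 1, 2, 11, 22.
Check each in increasing order: 18^1 ≡ 18;  18^2 ≡ 2;  18^11 ≡ 1.
Smallest exponent giving 1 is 11.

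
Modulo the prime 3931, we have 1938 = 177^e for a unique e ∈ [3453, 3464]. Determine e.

3453

Compute 177^3453 mod 3931 = 1938, then multiply by 177 repeatedly:
  177^3453=1938
Found 1938 at exponent 3453.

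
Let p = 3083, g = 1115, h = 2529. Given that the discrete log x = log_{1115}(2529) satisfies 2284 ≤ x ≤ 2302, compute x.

Compute 1115^2284 mod 3083 = 1156, then multiply by 1115 repeatedly:
  1115^2284=1156  1115^2285=246  1115^2286=2986  1115^2287=2833  1115^2288=1803
  1115^2289=229  1115^2290=2529
Found 2529 at exponent 2290.

2290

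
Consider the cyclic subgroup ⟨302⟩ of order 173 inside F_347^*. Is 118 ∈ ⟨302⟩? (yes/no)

118 ∈ ⟨302⟩ iff 118^173 ≡ 1 (mod 347), since |⟨302⟩| = 173.
118^173 mod 347 = 346.
Since 346 ≠ 1, 118 does not lie in the subgroup.

no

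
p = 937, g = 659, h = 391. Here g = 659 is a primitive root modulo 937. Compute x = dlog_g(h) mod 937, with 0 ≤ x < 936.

Baby-step giant-step with m = ceil(sqrt(936)) = 31.
Baby table (659^j mod 937 for j=0..30):
  0:1  1:659  2:450  3:458  4:108  5:897  6:813  7:740
  8:420  9:365  10:663  11:275  12:384  13:66  14:392  15:653
  16:244  17:569  18:171  19:249  20:116  21:547  22:665  23:656
  24:347  25:45  26:608  27:573  28:933  29:175  30:74
Giant step factor: 659^(-31) ≡ 647 (mod 937).
Scan 391·647^i mod 937 for i = 0, 1, …:
  i=0: 391   i=1: 924   i=2: 22   i=3: 179
  i=4: 562   i=5: 58   i=6: 46   i=7: 715
  i=8: 664   i=9: 462     …   i=26: 237
  i=27: 608
Match at i=27, j=26: x = 27·31 + 26 = 863.

863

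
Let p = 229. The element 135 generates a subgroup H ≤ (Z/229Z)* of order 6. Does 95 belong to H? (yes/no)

yes

95 ∈ ⟨135⟩ iff 95^6 ≡ 1 (mod 229), since |⟨135⟩| = 6.
95^6 mod 229 = 1.
Since 1 = 1, 95 lies in the subgroup.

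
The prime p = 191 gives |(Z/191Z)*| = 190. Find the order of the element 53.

The order of 53 must divide p − 1 = 190 = 2 · 5 · 19.
Divisors: 1, 2, 5, 10, 19, 38, 95, 190.
Check each in increasing order: 53^1 ≡ 53;  53^2 ≡ 135;  53^5 ≡ 38;  53^10 ≡ 107;  53^19 ≡ 7;  53^38 ≡ 49;  53^95 ≡ 190;  53^190 ≡ 1.
Smallest exponent giving 1 is 190.

190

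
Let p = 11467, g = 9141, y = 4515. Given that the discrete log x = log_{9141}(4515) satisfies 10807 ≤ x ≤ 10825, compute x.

Compute 9141^10807 mod 11467 = 8885, then multiply by 9141 repeatedly:
  9141^10807=8885  9141^10808=8491  9141^10809=7575  9141^10810=5329  9141^10811=573
  9141^10812=8841  9141^10813=7632  9141^10814=10351  9141^10815=4274  9141^10816=565
  9141^10817=4515
Found 4515 at exponent 10817.

10817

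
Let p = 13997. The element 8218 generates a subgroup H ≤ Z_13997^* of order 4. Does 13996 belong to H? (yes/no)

yes

13996 ∈ ⟨8218⟩ iff 13996^4 ≡ 1 (mod 13997), since |⟨8218⟩| = 4.
13996^4 mod 13997 = 1.
Since 1 = 1, 13996 lies in the subgroup.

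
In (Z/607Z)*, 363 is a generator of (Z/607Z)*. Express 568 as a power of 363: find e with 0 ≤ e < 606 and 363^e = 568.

352

Baby-step giant-step with m = ceil(sqrt(606)) = 25.
Baby table (363^j mod 607 for j=0..24):
  0:1  1:363  2:50  3:547  4:72  5:35  6:565  7:536
  8:328  9:92  10:11  11:351  12:550  13:554  14:185  15:385
  16:145  17:433  18:573  19:405  20:121  21:219  22:587  23:24
  24:214
Giant step factor: 363^(-25) ≡ 130 (mod 607).
Scan 568·130^i mod 607 for i = 0, 1, …:
  i=0: 568   i=1: 393   i=2: 102   i=3: 513
  i=4: 527   i=5: 526   i=6: 396   i=7: 492
  i=8: 225   i=9: 114     …   i=13: 514
  i=14: 50
Match at i=14, j=2: e = 14·25 + 2 = 352.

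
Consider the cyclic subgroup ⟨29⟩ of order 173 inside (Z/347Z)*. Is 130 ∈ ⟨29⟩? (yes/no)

yes

130 ∈ ⟨29⟩ iff 130^173 ≡ 1 (mod 347), since |⟨29⟩| = 173.
130^173 mod 347 = 1.
Since 1 = 1, 130 lies in the subgroup.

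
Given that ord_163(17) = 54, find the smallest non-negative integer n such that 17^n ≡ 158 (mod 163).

Baby-step giant-step with m = ceil(sqrt(54)) = 8.
Baby table (17^j mod 163 for j=0..7):
  0:1  1:17  2:126  3:23  4:65  5:127  6:40  7:28
Giant step factor: 17^(-8) ≡ 25 (mod 163).
Scan 158·25^i mod 163 for i = 0, 1, …:
  i=0: 158   i=1: 38   i=2: 135   i=3: 115
  i=4: 104   i=5: 155   i=6: 126
Match at i=6, j=2: n = 6·8 + 2 = 50.

50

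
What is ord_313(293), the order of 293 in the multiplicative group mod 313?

The order of 293 must divide p − 1 = 312 = 2^3 · 3 · 13.
Divisors: 1, 2, 3, 4, 6, 8, 12, 13, 24, 26, 39, 52, 78, 104, 156, 312.
Check each in increasing order: 293^1 ≡ 293;  293^2 ≡ 87;  293^3 ≡ 138;  293^4 ≡ 57;  293^6 ≡ 264;  293^8 ≡ 119;  293^12 ≡ 210;  293^13 ≡ 182;  293^24 ≡ 280;  293^26 ≡ 259;  293^39 ≡ 188;  293^52 ≡ 99;  293^78 ≡ 288;  293^104 ≡ 98;  293^156 ≡ 312;  293^312 ≡ 1.
Smallest exponent giving 1 is 312.

312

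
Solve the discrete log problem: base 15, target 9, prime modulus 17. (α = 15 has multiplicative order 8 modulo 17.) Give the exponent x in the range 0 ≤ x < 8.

Successive powers of 15 modulo 17:
  15^0=1  15^1=15  15^2=4  15^3=9
So 15^3 ≡ 9 (mod 17), giving x = 3.

3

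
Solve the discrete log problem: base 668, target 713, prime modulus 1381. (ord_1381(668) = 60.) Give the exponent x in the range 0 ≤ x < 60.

31

Baby-step giant-step with m = ceil(sqrt(60)) = 8.
Baby table (668^j mod 1381 for j=0..7):
  0:1  1:668  2:161  3:1211  4:1063  5:250  6:1280  7:201
Giant step factor: 668^(-8) ≡ 1008 (mod 1381).
Scan 713·1008^i mod 1381 for i = 0, 1, …:
  i=0: 713   i=1: 584   i=2: 366   i=3: 201
Match at i=3, j=7: x = 3·8 + 7 = 31.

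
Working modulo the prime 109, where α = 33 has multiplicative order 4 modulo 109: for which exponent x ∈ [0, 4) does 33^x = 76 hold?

Successive powers of 33 modulo 109:
  33^0=1  33^1=33  33^2=108  33^3=76
So 33^3 ≡ 76 (mod 109), giving x = 3.

3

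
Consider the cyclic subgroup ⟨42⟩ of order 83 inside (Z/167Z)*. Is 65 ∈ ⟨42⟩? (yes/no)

65 ∈ ⟨42⟩ iff 65^83 ≡ 1 (mod 167), since |⟨42⟩| = 83.
65^83 mod 167 = 1.
Since 1 = 1, 65 lies in the subgroup.

yes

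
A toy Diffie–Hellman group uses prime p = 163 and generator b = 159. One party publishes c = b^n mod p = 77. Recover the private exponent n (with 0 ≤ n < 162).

Baby-step giant-step with m = ceil(sqrt(162)) = 13.
Baby table (159^j mod 163 for j=0..12):
  0:1  1:159  2:16  3:99  4:93  5:117  6:21  7:79
  8:10  9:123  10:160  11:12  12:115
Giant step factor: 159^(-13) ≡ 45 (mod 163).
Scan 77·45^i mod 163 for i = 0, 1, …:
  i=0: 77   i=1: 42   i=2: 97   i=3: 127
  i=4: 10
Match at i=4, j=8: n = 4·13 + 8 = 60.

60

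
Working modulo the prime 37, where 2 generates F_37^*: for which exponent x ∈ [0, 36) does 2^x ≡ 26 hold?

12

Successive powers of 2 modulo 37:
  2^0=1  2^1=2  2^2=4  2^3=8  2^4=16  2^5=32
  2^6=27  2^7=17  2^8=34  2^9=31  2^10=25  2^11=13
  2^12=26
So 2^12 ≡ 26 (mod 37), giving x = 12.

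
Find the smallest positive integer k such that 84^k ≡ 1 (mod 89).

44

The order of 84 must divide p − 1 = 88 = 2^3 · 11.
Divisors: 1, 2, 4, 8, 11, 22, 44, 88.
Check each in increasing order: 84^1 ≡ 84;  84^2 ≡ 25;  84^4 ≡ 2;  84^8 ≡ 4;  84^11 ≡ 34;  84^22 ≡ 88;  84^44 ≡ 1.
Smallest exponent giving 1 is 44.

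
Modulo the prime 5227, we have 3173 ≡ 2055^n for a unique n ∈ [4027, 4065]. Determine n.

4051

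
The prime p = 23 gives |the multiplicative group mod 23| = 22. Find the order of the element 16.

11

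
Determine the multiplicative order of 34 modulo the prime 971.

970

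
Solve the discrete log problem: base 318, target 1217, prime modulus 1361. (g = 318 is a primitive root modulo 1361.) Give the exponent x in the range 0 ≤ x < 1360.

1114

Baby-step giant-step with m = ceil(sqrt(1360)) = 37.
Baby table (318^j mod 1361 for j=0..36):
  0:1  1:318  2:410  3:1085  4:697  5:1164  6:1321  7:890
  8:1293  9:152  10:701  11:1075  12:239  13:1147  14:1359  15:725
  16:541  17:552  18:1328  19:394  20:80  21:942  22:136  23:1057
  24:1320  25:572  26:883  27:428  28:4  29:1272  30:279  31:257
  32:66  33:573  34:1201  35:838  36:1089
Giant step factor: 318^(-37) ≡ 535 (mod 1361).
Scan 1217·535^i mod 1361 for i = 0, 1, …:
  i=0: 1217   i=1: 537   i=2: 124   i=3: 1012
  i=4: 1103   i=5: 792   i=6: 449   i=7: 679
  i=8: 1239   i=9: 58     …   i=29: 505
  i=30: 697
Match at i=30, j=4: x = 30·37 + 4 = 1114.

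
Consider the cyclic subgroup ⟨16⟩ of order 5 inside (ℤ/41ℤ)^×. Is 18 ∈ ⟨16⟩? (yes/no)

18 ∈ ⟨16⟩ iff 18^5 ≡ 1 (mod 41), since |⟨16⟩| = 5.
18^5 mod 41 = 1.
Since 1 = 1, 18 lies in the subgroup.

yes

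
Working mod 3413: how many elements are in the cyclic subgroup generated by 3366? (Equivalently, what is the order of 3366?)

The order of 3366 must divide p − 1 = 3412 = 2^2 · 853.
Divisors: 1, 2, 4, 853, 1706, 3412.
Check each in increasing order: 3366^1 ≡ 3366;  3366^2 ≡ 2209;  3366^4 ≡ 2504;  3366^853 ≡ 1471;  3366^1706 ≡ 3412;  3366^3412 ≡ 1.
Smallest exponent giving 1 is 3412.

3412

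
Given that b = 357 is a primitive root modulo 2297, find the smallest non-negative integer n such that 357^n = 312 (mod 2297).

1741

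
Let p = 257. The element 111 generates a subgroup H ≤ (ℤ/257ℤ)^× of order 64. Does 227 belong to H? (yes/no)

227 ∈ ⟨111⟩ iff 227^64 ≡ 1 (mod 257), since |⟨111⟩| = 64.
227^64 mod 257 = 1.
Since 1 = 1, 227 lies in the subgroup.

yes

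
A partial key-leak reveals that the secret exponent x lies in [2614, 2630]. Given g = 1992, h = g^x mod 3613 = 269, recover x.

2625

Compute 1992^2614 mod 3613 = 895, then multiply by 1992 repeatedly:
  1992^2614=895  1992^2615=1631  1992^2616=865  1992^2617=3292  1992^2618=69
  1992^2619=154  1992^2620=3276  1992^2621=714  1992^2622=2379  1992^2623=2325
  1992^2624=3147  1992^2625=269
Found 269 at exponent 2625.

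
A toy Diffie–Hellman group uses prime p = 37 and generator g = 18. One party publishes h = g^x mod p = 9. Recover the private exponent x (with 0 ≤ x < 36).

20

Successive powers of 18 modulo 37:
  18^0=1  18^1=18  18^2=28  18^3=23  18^4=7  18^5=15
  18^6=11  18^7=13  18^8=12  18^9=31  18^10=3  18^11=17
  18^12=10  18^13=32  18^14=21  18^15=8  18^16=33  18^17=2
  18^18=36  18^19=19  18^20=9
So 18^20 ≡ 9 (mod 37), giving x = 20.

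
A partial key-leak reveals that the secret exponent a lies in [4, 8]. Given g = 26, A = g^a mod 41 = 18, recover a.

Compute 26^4 mod 41 = 31, then multiply by 26 repeatedly:
  26^4=31  26^5=27  26^6=5  26^7=7  26^8=18
Found 18 at exponent 8.

8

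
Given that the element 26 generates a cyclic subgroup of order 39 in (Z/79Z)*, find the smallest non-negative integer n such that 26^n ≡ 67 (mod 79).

30

Successive powers of 26 modulo 79:
  26^0=1  26^1=26  26^2=44  26^3=38  26^4=40  26^5=13
  26^6=22  26^7=19  26^8=20  26^9=46  26^10=11  26^11=49
  26^12=10  26^13=23  26^14=45  26^15=64  26^16=5  26^17=51
  26^18=62  26^19=32  26^20=42  26^21=65  26^22=31  26^23=16
  26^24=21  26^25=72  26^26=55  26^27=8  26^28=50  26^29=36
  26^30=67
So 26^30 ≡ 67 (mod 79), giving n = 30.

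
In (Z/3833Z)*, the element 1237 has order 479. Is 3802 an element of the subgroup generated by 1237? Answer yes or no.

yes

3802 ∈ ⟨1237⟩ iff 3802^479 ≡ 1 (mod 3833), since |⟨1237⟩| = 479.
3802^479 mod 3833 = 1.
Since 1 = 1, 3802 lies in the subgroup.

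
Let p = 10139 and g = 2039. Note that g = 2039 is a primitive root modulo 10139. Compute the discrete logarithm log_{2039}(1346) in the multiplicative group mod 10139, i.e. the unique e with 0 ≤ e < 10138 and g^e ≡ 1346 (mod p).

1858

Baby-step giant-step with m = ceil(sqrt(10138)) = 101.
Baby table (2039^j mod 10139 for j=0..100):
  0:1  1:2039  2:531  3:7975  4:8208  5:6762  6:8817  7:1416
  8:7748  9:1610  10:7893  11:3234  12:3776  13:3763  14:7673  15:770
  16:8624  17:3310  18:6655  19:3563  20:5433  21:6099  22:5447  23:4228
  24:2742  25:4349  26:6125  27:7766  28:7895  29:7312  30:4838  31:9574
  32:3811  33:4155  34:5980  35:6142  36:1873  37:6783  38:941  39:2428
  40:2860  41:1615  42:7949  43:5889  44:3095  45:4247  46:927  47:4299
  48:5565  49:1494  50:4566  51:2472  52:1325  53:4701  54:3984  55:2037
  56:6592  57:6913  58:2397  59:485  60:5432  61:4060  62:4916  63:6392
  64:4673  65:7726  66:7447  67:6350  68:147  69:5702  70:7084  71:6340
  72:35  73:392  74:8446  75:5372  76:3388  77:3473  78:4425  79:9004
  80:7566  81:5655  82:2502  83:1661  84:353  85:10037  86:4941  87:6672
  88:7809  89:4321  90:9867  91:3037  92:7653  93:546  94:8143  95:6034
  96:4719  97:130  98:1456  99:8196  100:2572
Giant step factor: 2039^(-101) ≡ 6411 (mod 10139).
Scan 1346·6411^i mod 10139 for i = 0, 1, …:
  i=0: 1346   i=1: 917   i=2: 8406   i=3: 2081
  i=4: 8506   i=5: 4424   i=6: 3481   i=7: 752
  i=8: 5047   i=9: 2768     …   i=17: 6929
  i=18: 2860
Match at i=18, j=40: e = 18·101 + 40 = 1858.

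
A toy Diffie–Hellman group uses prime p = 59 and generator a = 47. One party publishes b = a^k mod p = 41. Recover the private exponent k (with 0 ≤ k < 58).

Baby-step giant-step with m = ceil(sqrt(58)) = 8.
Baby table (47^j mod 59 for j=0..7):
  0:1  1:47  2:26  3:42  4:27  5:30  6:53  7:13
Giant step factor: 47^(-8) ≡ 45 (mod 59).
Scan 41·45^i mod 59 for i = 0, 1, …:
  i=0: 41   i=1: 16   i=2: 12   i=3: 9
  i=4: 51   i=5: 53
Match at i=5, j=6: k = 5·8 + 6 = 46.

46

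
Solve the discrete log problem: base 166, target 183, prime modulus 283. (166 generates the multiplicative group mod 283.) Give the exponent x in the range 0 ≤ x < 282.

241

Baby-step giant-step with m = ceil(sqrt(282)) = 17.
Baby table (166^j mod 283 for j=0..16):
  0:1  1:166  2:105  3:167  4:271  5:272  6:155  7:260
  8:144  9:132  10:121  11:276  12:253  13:114  14:246  15:84
  16:77
Giant step factor: 166^(-17) ≡ 277 (mod 283).
Scan 183·277^i mod 283 for i = 0, 1, …:
  i=0: 183   i=1: 34   i=2: 79   i=3: 92
  i=4: 14   i=5: 199   i=6: 221   i=7: 89
  i=8: 32   i=9: 91     …   i=13: 208
  i=14: 167
Match at i=14, j=3: x = 14·17 + 3 = 241.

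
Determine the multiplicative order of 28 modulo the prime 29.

2

The order of 28 must divide p − 1 = 28 = 2^2 · 7.
Divisors: 1, 2, 4, 7, 14, 28.
Check each in increasing order: 28^1 ≡ 28;  28^2 ≡ 1.
Smallest exponent giving 1 is 2.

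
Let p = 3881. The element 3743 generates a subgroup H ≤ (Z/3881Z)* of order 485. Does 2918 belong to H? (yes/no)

yes

2918 ∈ ⟨3743⟩ iff 2918^485 ≡ 1 (mod 3881), since |⟨3743⟩| = 485.
2918^485 mod 3881 = 1.
Since 1 = 1, 2918 lies in the subgroup.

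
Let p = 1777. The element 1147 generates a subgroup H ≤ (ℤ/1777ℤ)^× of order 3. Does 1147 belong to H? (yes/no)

yes

⟨1147⟩ has order 3; its elements mod 1777 are {1, 629, 1147}.
1147 is in this set.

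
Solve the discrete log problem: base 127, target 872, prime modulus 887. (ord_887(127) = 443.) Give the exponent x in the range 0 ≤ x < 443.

231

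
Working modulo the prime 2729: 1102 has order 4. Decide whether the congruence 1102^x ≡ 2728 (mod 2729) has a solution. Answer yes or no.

⟨1102⟩ has order 4; its elements mod 2729 are {1, 1102, 1627, 2728}.
2728 is in this set.

yes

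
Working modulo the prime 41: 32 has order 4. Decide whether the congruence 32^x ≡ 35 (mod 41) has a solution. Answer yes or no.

no

⟨32⟩ has order 4; its elements mod 41 are {1, 9, 32, 40}.
35 is not in this set.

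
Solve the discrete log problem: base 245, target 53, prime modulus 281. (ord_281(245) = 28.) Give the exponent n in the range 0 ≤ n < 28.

Successive powers of 245 modulo 281:
  245^0=1  245^1=245  245^2=172  245^3=271  245^4=79  245^5=247
  245^6=100  245^7=53
So 245^7 ≡ 53 (mod 281), giving n = 7.

7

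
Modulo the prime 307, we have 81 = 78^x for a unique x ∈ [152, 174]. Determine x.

Compute 78^152 mod 307 = 122, then multiply by 78 repeatedly:
  78^152=122  78^153=306  78^154=229  78^155=56  78^156=70
  78^157=241  78^158=71  78^159=12  78^160=15  78^161=249
  78^162=81
Found 81 at exponent 162.

162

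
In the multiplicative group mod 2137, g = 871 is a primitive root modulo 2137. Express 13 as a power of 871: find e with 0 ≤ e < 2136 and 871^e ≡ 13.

Baby-step giant-step with m = ceil(sqrt(2136)) = 47.
Baby table (871^j mod 2137 for j=0..46):
  0:1  1:871  2:6  3:952  4:36  5:1438  6:216  7:80
  8:1296  9:480  10:1365  11:743  12:1779  13:184  14:2126  15:1104
  16:2071  17:213  18:1741  19:1278  20:1898  21:1257  22:703  23:1131
  24:2081  25:375  26:1801  27:113  28:121  29:678  30:726  31:1931
  32:82  33:901  34:492  35:1132  36:815  37:381  38:616  39:149
  40:1559  41:894  42:806  43:1090  44:562  45:129  46:1235
Giant step factor: 871^(-47) ≡ 1571 (mod 2137).
Scan 13·1571^i mod 2137 for i = 0, 1, …:
  i=0: 13   i=1: 1190   i=2: 1752   i=3: 2073
  i=4: 2032   i=5: 1731   i=6: 1137   i=7: 1832
  i=8: 1670   i=9: 1471     …   i=35: 1819
  i=36: 480
Match at i=36, j=9: e = 36·47 + 9 = 1701.

1701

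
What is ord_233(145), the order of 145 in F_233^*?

The order of 145 must divide p − 1 = 232 = 2^3 · 29.
Divisors: 1, 2, 4, 8, 29, 58, 116, 232.
Check each in increasing order: 145^1 ≡ 145;  145^2 ≡ 55;  145^4 ≡ 229;  145^8 ≡ 16;  145^29 ≡ 221;  145^58 ≡ 144;  145^116 ≡ 232;  145^232 ≡ 1.
Smallest exponent giving 1 is 232.

232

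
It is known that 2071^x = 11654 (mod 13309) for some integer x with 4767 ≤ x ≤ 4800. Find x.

4792

Compute 2071^4767 mod 13309 = 32, then multiply by 2071 repeatedly:
  2071^4767=32  2071^4768=13036  2071^4769=6904  2071^4770=4318  2071^4771=12239
  2071^4772=6633  2071^4773=2055  2071^4774=10334  2071^4775=842  2071^4776=303
  2071^4777=1990  2071^4778=8809  2071^4779=10109  2071^4780=682  2071^4781=1668
  2071^4782=7397  2071^4783=528  2071^4784=2150  2071^4785=7444  2071^4786=4702
  2071^4787=8963  2071^4788=9627  2071^4789=635  2071^4790=10803  2071^4791=584
  2071^4792=11654
Found 11654 at exponent 4792.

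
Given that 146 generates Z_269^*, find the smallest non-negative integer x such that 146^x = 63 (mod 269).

179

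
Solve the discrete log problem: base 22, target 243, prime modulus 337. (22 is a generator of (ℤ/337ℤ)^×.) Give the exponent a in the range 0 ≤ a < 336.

166

Baby-step giant-step with m = ceil(sqrt(336)) = 19.
Baby table (22^j mod 337 for j=0..18):
  0:1  1:22  2:147  3:201  4:41  5:228  6:298  7:153
  8:333  9:249  10:86  11:207  12:173  13:99  14:156  15:62
  16:16  17:15  18:330
Giant step factor: 22^(-19) ≡ 186 (mod 337).
Scan 243·186^i mod 337 for i = 0, 1, …:
  i=0: 243   i=1: 40   i=2: 26   i=3: 118
  i=4: 43   i=5: 247   i=6: 110   i=7: 240
  i=8: 156
Match at i=8, j=14: a = 8·19 + 14 = 166.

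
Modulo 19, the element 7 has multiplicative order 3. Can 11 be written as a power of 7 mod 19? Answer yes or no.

yes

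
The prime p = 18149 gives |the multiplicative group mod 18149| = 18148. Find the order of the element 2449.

18148

The order of 2449 must divide p − 1 = 18148 = 2^2 · 13 · 349.
Divisors: 1, 2, 4, 13, 26, 52, 349, 698, 1396, 4537, 9074, 18148.
Check each in increasing order: 2449^1 ≡ 2449;  2449^2 ≡ 8431;  2449^4 ≡ 10277;  2449^13 ≡ 6760;  2449^26 ≡ 16567;  2449^52 ≡ 16311;  2449^349 ≡ 12629;  2449^698 ≡ 16378;  2449^1396 ≡ 14813;  2449^4537 ≡ 7537;  2449^9074 ≡ 18148;  2449^18148 ≡ 1.
Smallest exponent giving 1 is 18148.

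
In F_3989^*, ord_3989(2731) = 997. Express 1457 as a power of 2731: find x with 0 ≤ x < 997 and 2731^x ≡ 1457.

Baby-step giant-step with m = ceil(sqrt(997)) = 32.
Baby table (2731^j mod 3989 for j=0..31):
  0:1  1:2731  2:2920  3:509  4:1907  5:2372  6:3785  7:1336
  8:2670  9:3867  10:1894  11:2770  12:1726  13:2697  14:1813  15:954
  16:557  17:1358  18:2917  19:294  20:1125  21:845  22:2053  23:2198
  24:3282  25:3848  26:1862  27:3136  28:33  29:2365  30:624  31:841
Giant step factor: 2731^(-32) ≡ 1014 (mod 3989).
Scan 1457·1014^i mod 3989 for i = 0, 1, …:
  i=0: 1457   i=1: 1468   i=2: 655   i=3: 1996
  i=4: 1521   i=5: 2540   i=6: 2655   i=7: 3584
  i=8: 197   i=9: 308     …   i=23: 3925
  i=24: 2917
Match at i=24, j=18: x = 24·32 + 18 = 786.

786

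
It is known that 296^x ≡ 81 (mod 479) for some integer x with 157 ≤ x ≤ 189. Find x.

Compute 296^157 mod 479 = 148, then multiply by 296 repeatedly:
  296^157=148  296^158=219  296^159=159  296^160=122  296^161=187
  296^162=267  296^163=476  296^164=70  296^165=123  296^166=4
  296^167=226  296^168=315  296^169=314  296^170=18  296^171=59
  296^172=220  296^173=455  296^174=81
Found 81 at exponent 174.

174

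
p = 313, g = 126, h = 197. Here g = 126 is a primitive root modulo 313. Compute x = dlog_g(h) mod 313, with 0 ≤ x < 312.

Successive powers of 126 modulo 313:
  126^0=1  126^1=126  126^2=226  126^3=306  126^4=57  126^5=296
  126^6=49  126^7=227  126^8=119  126^9=283  126^10=289  126^11=106
  126^12=210  126^13=168  126^14=197
So 126^14 ≡ 197 (mod 313), giving x = 14.

14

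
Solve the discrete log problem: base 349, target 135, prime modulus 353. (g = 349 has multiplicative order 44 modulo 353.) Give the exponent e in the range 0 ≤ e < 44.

9

Baby-step giant-step with m = ceil(sqrt(44)) = 7.
Baby table (349^j mod 353 for j=0..6):
  0:1  1:349  2:16  3:289  4:256  5:35  6:213
Giant step factor: 349^(-7) ≡ 191 (mod 353).
Scan 135·191^i mod 353 for i = 0, 1, …:
  i=0: 135   i=1: 16
Match at i=1, j=2: e = 1·7 + 2 = 9.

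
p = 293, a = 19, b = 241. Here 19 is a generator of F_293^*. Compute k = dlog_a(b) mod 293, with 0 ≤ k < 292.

285

Baby-step giant-step with m = ceil(sqrt(292)) = 18.
Baby table (19^j mod 293 for j=0..17):
  0:1  1:19  2:68  3:120  4:229  5:249  6:43  7:231
  8:287  9:179  10:178  11:159  12:91  13:264  14:35  15:79
  16:36  17:98
Giant step factor: 19^(-18) ≡ 31 (mod 293).
Scan 241·31^i mod 293 for i = 0, 1, …:
  i=0: 241   i=1: 146   i=2: 131   i=3: 252
  i=4: 194   i=5: 154   i=6: 86   i=7: 29
  i=8: 20   i=9: 34     …   i=14: 12
  i=15: 79
Match at i=15, j=15: k = 15·18 + 15 = 285.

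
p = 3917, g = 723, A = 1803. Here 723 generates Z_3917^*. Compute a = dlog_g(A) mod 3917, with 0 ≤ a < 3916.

2152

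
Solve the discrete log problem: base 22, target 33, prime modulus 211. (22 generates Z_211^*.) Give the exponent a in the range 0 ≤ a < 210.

85

Baby-step giant-step with m = ceil(sqrt(210)) = 15.
Baby table (22^j mod 211 for j=0..14):
  0:1  1:22  2:62  3:98  4:46  5:168  6:109  7:77
  8:6  9:132  10:161  11:166  12:65  13:164  14:21
Giant step factor: 22^(-15) ≡ 153 (mod 211).
Scan 33·153^i mod 211 for i = 0, 1, …:
  i=0: 33   i=1: 196   i=2: 26   i=3: 180
  i=4: 110   i=5: 161
Match at i=5, j=10: a = 5·15 + 10 = 85.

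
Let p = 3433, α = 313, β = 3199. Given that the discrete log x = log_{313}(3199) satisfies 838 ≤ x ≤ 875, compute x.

870

Compute 313^838 mod 3433 = 286, then multiply by 313 repeatedly:
  313^838=286  313^839=260  313^840=2421  313^841=2513  313^842=412
  313^843=1935  313^844=1447  313^845=3188  313^846=2274  313^847=1131
  313^848=404  313^849=2864  313^850=419  313^851=693  313^852=630
  313^853=1509  313^854=1996  313^855=3375  313^856=2444  313^857=2846
  313^858=1651  313^859=1813  313^860=1024  313^861=1243  313^862=1130
  313^863=91  313^864=1019  313^865=3111  313^866=2204  313^867=3252
  313^868=1708  313^869=2489  313^870=3199
Found 3199 at exponent 870.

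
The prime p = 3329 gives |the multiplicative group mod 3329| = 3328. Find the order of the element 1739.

The order of 1739 must divide p − 1 = 3328 = 2^8 · 13.
Divisors: 1, 2, 4, 8, 13, 16, 26, 32, 52, 64, 104, 128, 208, 256, 416, 832, 1664, 3328.
Check each in increasing order: 1739^1 ≡ 1739;  1739^2 ≡ 1389;  1739^4 ≡ 1830;  1739^8 ≡ 3255;  1739^13 ≡ 1409;  1739^16 ≡ 2147;  1739^26 ≡ 1197;  1739^32 ≡ 2273;  1739^52 ≡ 1339;  1739^64 ≡ 3250;  1739^104 ≡ 1919;  1739^128 ≡ 2912;  1739^208 ≡ 687;  1739^256 ≡ 781;  1739^416 ≡ 2580;  1739^832 ≡ 1729;  1739^1664 ≡ 3328;  1739^3328 ≡ 1.
Smallest exponent giving 1 is 3328.

3328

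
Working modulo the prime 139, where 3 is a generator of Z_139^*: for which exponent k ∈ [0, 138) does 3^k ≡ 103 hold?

135

Baby-step giant-step with m = ceil(sqrt(138)) = 12.
Baby table (3^j mod 139 for j=0..11):
  0:1  1:3  2:9  3:27  4:81  5:104  6:34  7:102
  8:28  9:84  10:113  11:61
Giant step factor: 3^(-12) ≡ 79 (mod 139).
Scan 103·79^i mod 139 for i = 0, 1, …:
  i=0: 103   i=1: 75   i=2: 87   i=3: 62
  i=4: 33   i=5: 105   i=6: 94   i=7: 59
  i=8: 74   i=9: 8   i=10: 76   i=11: 27
Match at i=11, j=3: k = 11·12 + 3 = 135.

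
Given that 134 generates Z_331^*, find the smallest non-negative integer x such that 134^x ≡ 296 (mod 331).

Baby-step giant-step with m = ceil(sqrt(330)) = 19.
Baby table (134^j mod 331 for j=0..18):
  0:1  1:134  2:82  3:65  4:104  5:34  6:253  7:140
  8:224  9:226  10:163  11:327  12:126  13:3  14:71  15:246
  16:195  17:312  18:102
Giant step factor: 134^(-19) ≡ 273 (mod 331).
Scan 296·273^i mod 331 for i = 0, 1, …:
  i=0: 296   i=1: 44   i=2: 96   i=3: 59
  i=4: 219   i=5: 207   i=6: 241   i=7: 255
  i=8: 105   i=9: 199     …   i=16: 16
  i=17: 65
Match at i=17, j=3: x = 17·19 + 3 = 326.

326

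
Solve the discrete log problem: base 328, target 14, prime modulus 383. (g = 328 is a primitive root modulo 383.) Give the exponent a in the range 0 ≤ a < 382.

150

Baby-step giant-step with m = ceil(sqrt(382)) = 20.
Baby table (328^j mod 383 for j=0..19):
  0:1  1:328  2:344  3:230  4:372  5:222  6:46  7:151
  8:121  9:239  10:260  11:254  12:201  13:52  14:204  15:270
  16:87  17:194  18:54  19:94
Giant step factor: 328^(-20) ≡ 2 (mod 383).
Scan 14·2^i mod 383 for i = 0, 1, …:
  i=0: 14   i=1: 28   i=2: 56   i=3: 112
  i=4: 224   i=5: 65   i=6: 130   i=7: 260
Match at i=7, j=10: a = 7·20 + 10 = 150.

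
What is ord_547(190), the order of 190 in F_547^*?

The order of 190 must divide p − 1 = 546 = 2 · 3 · 7 · 13.
Divisors: 1, 2, 3, 6, 7, 13, 14, 21, 26, 39, 42, 78, 91, 182, 273, 546.
Check each in increasing order: 190^1 ≡ 190;  190^2 ≡ 545;  190^3 ≡ 167;  190^6 ≡ 539;  190^7 ≡ 121;  190^13 ≡ 126;  190^14 ≡ 419;  190^21 ≡ 375;  190^26 ≡ 13;  190^39 ≡ 544;  190^42 ≡ 46;  190^78 ≡ 9;  190^91 ≡ 40;  190^182 ≡ 506;  190^273 ≡ 1.
Smallest exponent giving 1 is 273.

273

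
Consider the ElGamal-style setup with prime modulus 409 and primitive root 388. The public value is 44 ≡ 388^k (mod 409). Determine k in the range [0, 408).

149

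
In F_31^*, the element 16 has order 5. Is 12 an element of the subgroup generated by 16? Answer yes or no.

no

12 ∈ ⟨16⟩ iff 12^5 ≡ 1 (mod 31), since |⟨16⟩| = 5.
12^5 mod 31 = 26.
Since 26 ≠ 1, 12 does not lie in the subgroup.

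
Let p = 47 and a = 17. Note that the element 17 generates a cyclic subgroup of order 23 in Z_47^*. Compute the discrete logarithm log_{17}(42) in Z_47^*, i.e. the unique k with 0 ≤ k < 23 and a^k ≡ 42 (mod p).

Successive powers of 17 modulo 47:
  17^0=1  17^1=17  17^2=7  17^3=25  17^4=2  17^5=34
  17^6=14  17^7=3  17^8=4  17^9=21  17^10=28  17^11=6
  17^12=8  17^13=42
So 17^13 ≡ 42 (mod 47), giving k = 13.

13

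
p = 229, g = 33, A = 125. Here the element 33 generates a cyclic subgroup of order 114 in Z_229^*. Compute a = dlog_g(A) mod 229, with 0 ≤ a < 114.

39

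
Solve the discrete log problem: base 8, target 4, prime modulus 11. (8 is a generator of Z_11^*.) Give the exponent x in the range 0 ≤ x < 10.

Successive powers of 8 modulo 11:
  8^0=1  8^1=8  8^2=9  8^3=6  8^4=4
So 8^4 ≡ 4 (mod 11), giving x = 4.

4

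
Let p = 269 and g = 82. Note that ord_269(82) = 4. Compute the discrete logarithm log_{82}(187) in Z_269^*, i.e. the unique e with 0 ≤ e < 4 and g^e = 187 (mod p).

Successive powers of 82 modulo 269:
  82^0=1  82^1=82  82^2=268  82^3=187
So 82^3 ≡ 187 (mod 269), giving e = 3.

3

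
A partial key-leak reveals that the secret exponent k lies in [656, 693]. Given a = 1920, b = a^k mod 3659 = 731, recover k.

Compute 1920^656 mod 3659 = 3040, then multiply by 1920 repeatedly:
  1920^656=3040  1920^657=695  1920^658=2524  1920^659=1564  1920^660=2500
  1920^661=3051  1920^662=3520  1920^663=227  1920^664=419  1920^665=3159
  1920^666=2317  1920^667=2955  1920^668=2150  1920^669=648  1920^670=100
  1920^671=1732  1920^672=3068  1920^673=3229  1920^674=1334  1920^675=3639
  1920^676=1849  1920^677=850  1920^678=86  1920^679=465  1920^680=4
  1920^681=362  1920^682=3489  1920^683=2910  1920^684=3566  1920^685=731
Found 731 at exponent 685.

685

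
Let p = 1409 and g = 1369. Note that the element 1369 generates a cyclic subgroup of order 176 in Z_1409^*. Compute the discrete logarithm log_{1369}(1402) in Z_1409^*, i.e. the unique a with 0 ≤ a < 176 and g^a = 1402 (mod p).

108

Baby-step giant-step with m = ceil(sqrt(176)) = 14.
Baby table (1369^j mod 1409 for j=0..13):
  0:1  1:1369  2:191  3:814  4:1256  5:484  6:366  7:859
  8:865  9:625  10:362  11:1019  12:101  13:187
Giant step factor: 1369^(-14) ≡ 1260 (mod 1409).
Scan 1402·1260^i mod 1409 for i = 0, 1, …:
  i=0: 1402   i=1: 1043   i=2: 992   i=3: 137
  i=4: 722   i=5: 915   i=6: 338   i=7: 362
Match at i=7, j=10: a = 7·14 + 10 = 108.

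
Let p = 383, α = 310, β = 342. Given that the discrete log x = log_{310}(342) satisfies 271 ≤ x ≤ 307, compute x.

Compute 310^271 mod 383 = 253, then multiply by 310 repeatedly:
  310^271=253  310^272=298  310^273=77  310^274=124  310^275=140
  310^276=121  310^277=359  310^278=220  310^279=26  310^280=17
  310^281=291  310^282=205  310^283=355  310^284=129  310^285=158
  310^286=339  310^287=148  310^288=303  310^289=95  310^290=342
Found 342 at exponent 290.

290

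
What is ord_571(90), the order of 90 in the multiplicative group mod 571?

10

The order of 90 must divide p − 1 = 570 = 2 · 3 · 5 · 19.
Divisors: 1, 2, 3, 5, 6, 10, 15, 19, 30, 38, 57, 95, 114, 190, 285, 570.
Check each in increasing order: 90^1 ≡ 90;  90^2 ≡ 106;  90^3 ≡ 404;  90^5 ≡ 570;  90^6 ≡ 481;  90^10 ≡ 1.
Smallest exponent giving 1 is 10.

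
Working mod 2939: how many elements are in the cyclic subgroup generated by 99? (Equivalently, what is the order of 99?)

1469

The order of 99 must divide p − 1 = 2938 = 2 · 13 · 113.
Divisors: 1, 2, 13, 26, 113, 226, 1469, 2938.
Check each in increasing order: 99^1 ≡ 99;  99^2 ≡ 984;  99^13 ≡ 277;  99^26 ≡ 315;  99^113 ≡ 1822;  99^226 ≡ 1553;  99^1469 ≡ 1.
Smallest exponent giving 1 is 1469.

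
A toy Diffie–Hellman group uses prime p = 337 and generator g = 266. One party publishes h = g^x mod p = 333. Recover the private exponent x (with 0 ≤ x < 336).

184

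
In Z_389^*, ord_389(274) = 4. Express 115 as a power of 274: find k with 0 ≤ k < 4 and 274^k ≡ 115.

Successive powers of 274 modulo 389:
  274^0=1  274^1=274  274^2=388  274^3=115
So 274^3 ≡ 115 (mod 389), giving k = 3.

3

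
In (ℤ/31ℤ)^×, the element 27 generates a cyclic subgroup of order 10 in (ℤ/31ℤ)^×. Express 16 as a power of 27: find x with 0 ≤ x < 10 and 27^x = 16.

2

Successive powers of 27 modulo 31:
  27^0=1  27^1=27  27^2=16
So 27^2 ≡ 16 (mod 31), giving x = 2.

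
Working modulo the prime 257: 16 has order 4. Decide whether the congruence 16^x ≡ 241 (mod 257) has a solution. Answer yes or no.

⟨16⟩ has order 4; its elements mod 257 are {1, 16, 241, 256}.
241 is in this set.

yes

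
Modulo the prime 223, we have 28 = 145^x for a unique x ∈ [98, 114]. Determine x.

108

Compute 145^98 mod 223 = 201, then multiply by 145 repeatedly:
  145^98=201  145^99=155  145^100=175  145^101=176  145^102=98
  145^103=161  145^104=153  145^105=108  145^106=50  145^107=114
  145^108=28
Found 28 at exponent 108.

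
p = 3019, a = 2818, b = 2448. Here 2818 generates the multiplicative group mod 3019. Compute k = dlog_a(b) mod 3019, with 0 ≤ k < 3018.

Baby-step giant-step with m = ceil(sqrt(3018)) = 55.
Baby table (2818^j mod 3019 for j=0..54):
  0:1  1:2818  2:1154  3:509  4:337  5:1700  6:2466  7:2469
  8:1866  9:2309  10:817  11:1828  12:890  13:2250  14:600  15:160
  16:1049  17:481  18:2946  19:2597  20:290  21:2090  22:2570  23:2698
  24:1122  25:903  26:2656  27:507  28:739  29:2411  30:1448  31:1795
  32:1485  33:396  34:1917  35:1115  36:2310  37:616  38:2982  39:1399
  40:2587  41:2300  42:2626  43:499  44:2347  45:2236  46:395  47:2118
  48:2980  49:1801  50:279  51:1282  52:1952  53:118  54:434
Giant step factor: 2818^(-55) ≡ 200 (mod 3019).
Scan 2448·200^i mod 3019 for i = 0, 1, …:
  i=0: 2448   i=1: 522   i=2: 1754   i=3: 596
  i=4: 1459   i=5: 1976   i=6: 2730   i=7: 2580
  i=8: 2770   i=9: 1523     …   i=19: 1369
  i=20: 2090
Match at i=20, j=21: k = 20·55 + 21 = 1121.

1121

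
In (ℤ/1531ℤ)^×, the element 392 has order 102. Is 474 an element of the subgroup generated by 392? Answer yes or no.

474 ∈ ⟨392⟩ iff 474^102 ≡ 1 (mod 1531), since |⟨392⟩| = 102.
474^102 mod 1531 = 419.
Since 419 ≠ 1, 474 does not lie in the subgroup.

no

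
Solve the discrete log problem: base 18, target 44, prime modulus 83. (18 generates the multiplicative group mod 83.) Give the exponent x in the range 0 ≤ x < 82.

72

Baby-step giant-step with m = ceil(sqrt(82)) = 10.
Baby table (18^j mod 83 for j=0..9):
  0:1  1:18  2:75  3:22  4:64  5:73  6:69  7:80
  8:29  9:24
Giant step factor: 18^(-10) ≡ 44 (mod 83).
Scan 44·44^i mod 83 for i = 0, 1, …:
  i=0: 44   i=1: 27   i=2: 26   i=3: 65
  i=4: 38   i=5: 12   i=6: 30   i=7: 75
Match at i=7, j=2: x = 7·10 + 2 = 72.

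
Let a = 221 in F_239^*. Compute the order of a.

238

The order of 221 must divide p − 1 = 238 = 2 · 7 · 17.
Divisors: 1, 2, 7, 14, 17, 34, 119, 238.
Check each in increasing order: 221^1 ≡ 221;  221^2 ≡ 85;  221^7 ≡ 217;  221^14 ≡ 6;  221^17 ≡ 141;  221^34 ≡ 44;  221^119 ≡ 238;  221^238 ≡ 1.
Smallest exponent giving 1 is 238.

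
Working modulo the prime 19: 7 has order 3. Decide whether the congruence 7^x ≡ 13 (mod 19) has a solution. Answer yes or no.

13 ∈ ⟨7⟩ iff 13^3 ≡ 1 (mod 19), since |⟨7⟩| = 3.
13^3 mod 19 = 12.
Since 12 ≠ 1, 13 does not lie in the subgroup.

no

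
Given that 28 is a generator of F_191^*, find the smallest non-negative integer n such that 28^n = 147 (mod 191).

Baby-step giant-step with m = ceil(sqrt(190)) = 14.
Baby table (28^j mod 191 for j=0..13):
  0:1  1:28  2:20  3:178  4:18  5:122  6:169  7:148
  8:133  9:95  10:177  11:181  12:102  13:182
Giant step factor: 28^(-14) ≡ 72 (mod 191).
Scan 147·72^i mod 191 for i = 0, 1, …:
  i=0: 147   i=1: 79   i=2: 149   i=3: 32
  i=4: 12   i=5: 100   i=6: 133
Match at i=6, j=8: n = 6·14 + 8 = 92.

92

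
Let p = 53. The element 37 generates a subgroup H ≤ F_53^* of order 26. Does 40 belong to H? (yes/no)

yes

40 ∈ ⟨37⟩ iff 40^26 ≡ 1 (mod 53), since |⟨37⟩| = 26.
40^26 mod 53 = 1.
Since 1 = 1, 40 lies in the subgroup.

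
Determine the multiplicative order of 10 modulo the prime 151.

The order of 10 must divide p − 1 = 150 = 2 · 3 · 5^2.
Divisors: 1, 2, 3, 5, 6, 10, 15, 25, 30, 50, 75, 150.
Check each in increasing order: 10^1 ≡ 10;  10^2 ≡ 100;  10^3 ≡ 94;  10^5 ≡ 38;  10^6 ≡ 78;  10^10 ≡ 85;  10^15 ≡ 59;  10^25 ≡ 32;  10^30 ≡ 8;  10^50 ≡ 118;  10^75 ≡ 1.
Smallest exponent giving 1 is 75.

75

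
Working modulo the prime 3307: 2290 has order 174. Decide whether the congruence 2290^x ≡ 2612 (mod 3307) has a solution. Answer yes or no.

2612 ∈ ⟨2290⟩ iff 2612^174 ≡ 1 (mod 3307), since |⟨2290⟩| = 174.
2612^174 mod 3307 = 1.
Since 1 = 1, 2612 lies in the subgroup.

yes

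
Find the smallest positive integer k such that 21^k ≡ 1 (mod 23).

22

The order of 21 must divide p − 1 = 22 = 2 · 11.
Divisors: 1, 2, 11, 22.
Check each in increasing order: 21^1 ≡ 21;  21^2 ≡ 4;  21^11 ≡ 22;  21^22 ≡ 1.
Smallest exponent giving 1 is 22.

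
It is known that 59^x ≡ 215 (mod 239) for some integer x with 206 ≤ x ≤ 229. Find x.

221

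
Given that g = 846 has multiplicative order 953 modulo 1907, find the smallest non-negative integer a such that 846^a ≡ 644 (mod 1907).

Baby-step giant-step with m = ceil(sqrt(953)) = 31.
Baby table (846^j mod 1907 for j=0..30):
  0:1  1:846  2:591  3:352  4:300  5:169  6:1856  7:715
  8:371  9:1118  10:1863  11:916  12:694  13:1675  14:149  15:192
  16:337  17:959  18:839  19:390  20:29  21:1650  22:1883  23:673
  24:1072  25:1087  26:428  27:1665  28:1224  29:3  30:631
Giant step factor: 846^(-31) ≡ 185 (mod 1907).
Scan 644·185^i mod 1907 for i = 0, 1, …:
  i=0: 644   i=1: 906   i=2: 1701   i=3: 30
  i=4: 1736   i=5: 784   i=6: 108   i=7: 910
  i=8: 534   i=9: 1533     …   i=17: 1893
  i=18: 1224
Match at i=18, j=28: a = 18·31 + 28 = 586.

586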